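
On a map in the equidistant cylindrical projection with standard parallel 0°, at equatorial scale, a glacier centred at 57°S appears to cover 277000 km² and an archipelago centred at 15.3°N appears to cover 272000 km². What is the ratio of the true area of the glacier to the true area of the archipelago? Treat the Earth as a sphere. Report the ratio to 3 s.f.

0.575

Plate carrée has h = 1 and k = sec φ, giving areal scale sec φ; true area = (apparent area) · cos φ.
True area of glacier: 277000 × cos(57°) = 277000 × 0.5446 = 150900 km².
True area of archipelago: 272000 × cos(15.3°) = 272000 × 0.9646 = 262400 km².
Ratio = 150900 / 262400 ≈ 0.575.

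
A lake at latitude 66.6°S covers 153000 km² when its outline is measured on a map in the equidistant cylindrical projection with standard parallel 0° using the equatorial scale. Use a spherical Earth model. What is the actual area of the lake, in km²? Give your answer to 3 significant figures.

Plate carrée maps x = Rλ, y = Rφ. The meridian scale is h = 1 and the parallel scale is k = 1/cos φ = sec φ.
Areal scale = h·k = 1 × sec φ; at 66.6°, h = 1.000, k = 2.518, so h·k = 2.518.
True area = apparent / (areal scale) = 153000 / 2.518 ≈ 60800 km².

60800 km²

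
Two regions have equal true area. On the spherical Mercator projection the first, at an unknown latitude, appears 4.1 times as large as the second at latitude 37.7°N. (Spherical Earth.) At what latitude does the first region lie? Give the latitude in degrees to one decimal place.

On Mercator, (apparent₁)/(apparent₂) = sec²φ₁ / sec²φ₂ when true areas are equal.
cos²φ₂ / cos²φ₁ = 4.1  ⇒  cos φ₁ = cos 37.7° / √4.1 = 0.7912/2.025 = 0.3908.
φ₁ = arccos(0.3908) ≈ 67.0°.

67.0°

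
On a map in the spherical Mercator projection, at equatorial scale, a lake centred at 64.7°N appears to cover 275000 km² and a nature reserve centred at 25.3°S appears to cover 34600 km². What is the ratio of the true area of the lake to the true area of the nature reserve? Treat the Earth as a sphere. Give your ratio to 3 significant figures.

1.78

On Mercator the areal scale is sec²φ, so true area = apparent × cos²φ.
True area of lake: 275000 × cos²(64.7°) = 275000 × 0.1826 = 50220 km².
True area of nature reserve: 34600 × cos²(25.3°) = 34600 × 0.8174 = 28280 km².
Ratio = 50220 / 28280 ≈ 1.78.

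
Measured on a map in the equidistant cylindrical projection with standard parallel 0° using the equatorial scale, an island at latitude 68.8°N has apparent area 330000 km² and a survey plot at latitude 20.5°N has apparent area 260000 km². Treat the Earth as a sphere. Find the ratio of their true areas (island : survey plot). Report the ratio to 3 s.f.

0.490

On the plate carrée, areal scale = h·k = 1 × sec φ, so true area = apparent × cos φ.
True area of island: 330000 × cos(68.8°) = 330000 × 0.3616 = 119300 km².
True area of survey plot: 260000 × cos(20.5°) = 260000 × 0.9367 = 243500 km².
Ratio = 119300 / 243500 ≈ 0.490.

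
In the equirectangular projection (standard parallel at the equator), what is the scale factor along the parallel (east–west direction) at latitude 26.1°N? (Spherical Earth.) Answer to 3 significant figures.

For the equirectangular projection with φ₀ = 0 (plate carrée), h = 1 along meridians and k = sec φ along parallels.
k = 1/cos 26.1° = 1/0.8980 = 1.114.

1.11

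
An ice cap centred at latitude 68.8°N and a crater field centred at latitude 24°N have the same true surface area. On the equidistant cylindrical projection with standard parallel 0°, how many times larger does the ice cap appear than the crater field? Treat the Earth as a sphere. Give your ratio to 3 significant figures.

2.53

In the plate carrée (x = Rλ, y = Rφ), meridians are true-scale (h = 1) and parallels are stretched by k = sec φ.
Areal scale at 68.8°: h·k = 1.000 × 2.765 = 2.765.
Areal scale at 24°: h·k = 1.000 × 1.095 = 1.095.
Ratio = 2.765/1.095 ≈ 2.53.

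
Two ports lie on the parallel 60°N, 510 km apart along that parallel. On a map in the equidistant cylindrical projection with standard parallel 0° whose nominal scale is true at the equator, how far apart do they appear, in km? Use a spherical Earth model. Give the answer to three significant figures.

1020 km

In the plate carrée (x = Rλ, y = Rφ), meridians are true-scale (h = 1) and parallels are stretched by k = sec φ.
Along the parallel, k = sec 60° = 1/0.5000 = 2.000.
Map distance = 510 × 2.000 ≈ 1020 km.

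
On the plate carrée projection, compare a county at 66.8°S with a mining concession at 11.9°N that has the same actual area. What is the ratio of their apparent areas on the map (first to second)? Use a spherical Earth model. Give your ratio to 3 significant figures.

2.48

For the equirectangular projection with φ₀ = 0 (plate carrée), h = 1 along meridians and k = sec φ along parallels.
Areal scale at 66.8°: h·k = 1.000 × 2.538 = 2.538.
Areal scale at 11.9°: h·k = 1.000 × 1.022 = 1.022.
Ratio = 2.538/1.022 ≈ 2.48.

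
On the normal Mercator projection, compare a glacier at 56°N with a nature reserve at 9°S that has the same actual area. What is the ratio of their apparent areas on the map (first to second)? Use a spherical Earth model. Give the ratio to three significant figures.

On Mercator, area is exaggerated by sec²φ = 1/cos²φ.
At 56°: sec²(56°) = 1/0.5592² = 3.198.
At 9°: sec²(9°) = 1/0.9877² = 1.025.
Ratio = 3.198/1.025 = cos²(9°)/cos²(56°) ≈ 3.12.

3.12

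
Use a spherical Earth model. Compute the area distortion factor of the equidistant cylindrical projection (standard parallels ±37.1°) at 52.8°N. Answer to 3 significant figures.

With standard parallel φ₀ = 37.1°, the equirectangular projection gives x = Rλ cos φ₀, y = Rφ, so h = 1 and k = cos 37.1° / cos φ.
Areal scale = h·k = 1 × cos φ₀ / cos φ; at 52.8°, h = 1.000, k = 1.319, so h·k = 1.319.

1.32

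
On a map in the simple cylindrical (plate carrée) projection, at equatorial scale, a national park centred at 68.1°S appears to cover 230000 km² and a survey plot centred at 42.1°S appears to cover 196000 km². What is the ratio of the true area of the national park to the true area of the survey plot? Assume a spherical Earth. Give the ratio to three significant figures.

0.590

On the plate carrée, areal scale = h·k = 1 × sec φ, so true area = apparent × cos φ.
True area of national park: 230000 × cos(68.1°) = 230000 × 0.3730 = 85790 km².
True area of survey plot: 196000 × cos(42.1°) = 196000 × 0.7420 = 145400 km².
Ratio = 85790 / 145400 ≈ 0.590.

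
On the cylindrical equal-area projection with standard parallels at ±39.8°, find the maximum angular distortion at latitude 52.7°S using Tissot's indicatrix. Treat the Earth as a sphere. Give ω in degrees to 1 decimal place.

For cylindrical equal-area with standard parallel φ₀, h = cos φ / cos φ₀ and k = cos φ₀ / cos φ, so h·k = 1.
At 52.7°: h = 0.7888, k = 1.268; principal scales a = 1.268, b = 0.7888.
sin(ω/2) = (a − b)/(a + b) = 0.4791/2.057 = 0.2329, so ω = 2 arcsin(0.2329) ≈ 26.9°.

26.9°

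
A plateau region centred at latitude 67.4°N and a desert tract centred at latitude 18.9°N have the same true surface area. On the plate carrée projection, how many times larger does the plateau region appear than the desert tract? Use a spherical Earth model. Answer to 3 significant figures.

2.46

In the plate carrée (x = Rλ, y = Rφ), meridians are true-scale (h = 1) and parallels are stretched by k = sec φ.
Areal scale at 67.4°: h·k = 1.000 × 2.602 = 2.602.
Areal scale at 18.9°: h·k = 1.000 × 1.057 = 1.057.
Ratio = 2.602/1.057 ≈ 2.46.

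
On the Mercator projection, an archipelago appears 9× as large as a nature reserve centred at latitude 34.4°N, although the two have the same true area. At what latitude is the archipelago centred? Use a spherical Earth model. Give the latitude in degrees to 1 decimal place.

74.0°

For equal true areas on Mercator, apparent areas scale as sec²φ, so the ratio is cos²φ₂ / cos²φ₁.
cos²φ₂ / cos²φ₁ = 9  ⇒  cos φ₁ = cos 34.4° / √9 = 0.8251/3.000 = 0.2750.
φ₁ = arccos(0.2750) ≈ 74.0°.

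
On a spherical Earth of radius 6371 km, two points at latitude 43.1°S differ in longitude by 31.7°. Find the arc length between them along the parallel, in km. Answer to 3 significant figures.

Arc length along a parallel = R cos φ · Δλ (with Δλ in radians).
= 6371 × cos 43.1° × (31.7° × π/180) = 6371 × 0.7302 × 0.5533 ≈ 2570 km.

2570 km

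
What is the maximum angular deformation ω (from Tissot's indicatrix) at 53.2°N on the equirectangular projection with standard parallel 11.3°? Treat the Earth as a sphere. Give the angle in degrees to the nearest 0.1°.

The equidistant cylindrical projection with φ₀ = 11.3° has h = 1 (meridians true) and k = cos φ₀ / cos φ along parallels.
At 53.2°: h = 1.000, k = 1.637; principal scales a = 1.637, b = 1.000.
sin(ω/2) = (a − b)/(a + b) = 0.6370/2.637 = 0.2416, so ω = 2 arcsin(0.2416) ≈ 28.0°.

28.0°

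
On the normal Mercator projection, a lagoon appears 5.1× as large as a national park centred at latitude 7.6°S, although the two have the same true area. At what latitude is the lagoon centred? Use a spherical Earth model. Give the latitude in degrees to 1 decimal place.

On Mercator, (apparent₁)/(apparent₂) = sec²φ₁ / sec²φ₂ when true areas are equal.
cos²φ₂ / cos²φ₁ = 5.1  ⇒  cos φ₁ = cos 7.6° / √5.1 = 0.9912/2.258 = 0.4389.
φ₁ = arccos(0.4389) ≈ 64.0°.

64.0°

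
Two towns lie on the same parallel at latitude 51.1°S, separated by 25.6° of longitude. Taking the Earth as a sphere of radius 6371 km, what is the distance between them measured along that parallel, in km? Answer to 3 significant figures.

Arc length along a parallel = R cos φ · Δλ (with Δλ in radians).
= 6371 × cos 51.1° × (25.6° × π/180) = 6371 × 0.6280 × 0.4468 ≈ 1790 km.

1790 km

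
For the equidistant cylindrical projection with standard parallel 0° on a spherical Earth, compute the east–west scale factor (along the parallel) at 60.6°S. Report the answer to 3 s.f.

Plate carrée maps x = Rλ, y = Rφ. The meridian scale is h = 1 and the parallel scale is k = 1/cos φ = sec φ.
k = 1/cos 60.6° = 1/0.4909 = 2.037.

2.04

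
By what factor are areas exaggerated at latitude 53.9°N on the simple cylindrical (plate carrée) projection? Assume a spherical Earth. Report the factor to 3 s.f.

1.70

Plate carrée maps x = Rλ, y = Rφ. The meridian scale is h = 1 and the parallel scale is k = 1/cos φ = sec φ.
Areal scale = h·k = 1 × sec φ; at 53.9°, h = 1.000, k = 1.697, so h·k = 1.697.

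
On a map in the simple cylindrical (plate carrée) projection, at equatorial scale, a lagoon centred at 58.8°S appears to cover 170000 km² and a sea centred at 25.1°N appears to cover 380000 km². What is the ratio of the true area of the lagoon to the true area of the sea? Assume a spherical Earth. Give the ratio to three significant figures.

On the plate carrée, areal scale = h·k = 1 × sec φ, so true area = apparent × cos φ.
True area of lagoon: 170000 × cos(58.8°) = 170000 × 0.5180 = 88060 km².
True area of sea: 380000 × cos(25.1°) = 380000 × 0.9056 = 344100 km².
Ratio = 88060 / 344100 ≈ 0.256.

0.256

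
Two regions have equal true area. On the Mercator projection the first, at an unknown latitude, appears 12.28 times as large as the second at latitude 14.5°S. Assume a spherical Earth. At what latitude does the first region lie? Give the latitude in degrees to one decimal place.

74.0°

Mercator areal scale is sec²φ, so apparent-area ratio = sec²φ₁ / sec²φ₂ = cos²φ₂ / cos²φ₁.
cos²φ₂ / cos²φ₁ = 12.28  ⇒  cos φ₁ = cos 14.5° / √12.28 = 0.9681/3.504 = 0.2763.
φ₁ = arccos(0.2763) ≈ 74.0°.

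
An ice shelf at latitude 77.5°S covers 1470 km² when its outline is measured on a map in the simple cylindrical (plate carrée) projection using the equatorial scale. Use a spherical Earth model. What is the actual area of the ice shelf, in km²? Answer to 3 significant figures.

318 km²

In the plate carrée (x = Rλ, y = Rφ), meridians are true-scale (h = 1) and parallels are stretched by k = sec φ.
Areal scale = h·k = 1 × sec φ; at 77.5°, h = 1.000, k = 4.620, so h·k = 4.620.
True area = apparent / (areal scale) = 1470 / 4.620 ≈ 318 km².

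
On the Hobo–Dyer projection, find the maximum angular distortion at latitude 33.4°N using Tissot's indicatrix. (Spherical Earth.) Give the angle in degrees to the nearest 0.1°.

Hobo–Dyer is a cylindrical equal-area projection with standard parallels at ±37.5°. A cylindrical equal-area projection with standard parallel φ₀ has meridian scale h = cos φ / cos φ₀ and parallel scale k = cos φ₀ / cos φ (so areas are preserved, h·k = 1).
At 33.4°: h = 1.052, k = 0.9503; principal scales a = 1.052, b = 0.9503.
sin(ω/2) = (a − b)/(a + b) = 0.1020/2.003 = 0.05094, so ω = 2 arcsin(0.05094) ≈ 5.8°.

5.8°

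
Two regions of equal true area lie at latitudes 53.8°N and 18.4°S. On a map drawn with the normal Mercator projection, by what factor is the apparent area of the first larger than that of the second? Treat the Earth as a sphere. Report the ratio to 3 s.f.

Mercator is conformal with k = sec φ, so areal scale = k² = sec²φ.
At 53.8°: sec²(53.8°) = 1/0.5906² = 2.867.
At 18.4°: sec²(18.4°) = 1/0.9489² = 1.111.
Ratio = 2.867/1.111 = cos²(18.4°)/cos²(53.8°) ≈ 2.58.

2.58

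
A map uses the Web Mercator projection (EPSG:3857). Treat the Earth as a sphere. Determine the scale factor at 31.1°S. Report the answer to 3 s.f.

For Mercator, h = k = sec φ (a conformal cylindrical projection has a single point scale, 1/cos φ).
k = 1/cos 31.1° = 1/0.8563 = 1.168.

1.17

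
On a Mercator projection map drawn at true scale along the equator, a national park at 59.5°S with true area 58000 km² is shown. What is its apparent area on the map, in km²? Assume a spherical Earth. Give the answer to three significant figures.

The Mercator projection is conformal; its linear scale factor is the same in every direction and equals sec φ = 1/cos φ.
Areal scale = k² = sec²φ = 1/cos²(59.5°) = 1/0.5075² = 3.882.
Apparent area = 58000 × 3.882 ≈ 225000 km².

225000 km²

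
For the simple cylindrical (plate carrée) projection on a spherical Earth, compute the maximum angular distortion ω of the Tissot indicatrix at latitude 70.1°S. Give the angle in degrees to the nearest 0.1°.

59.0°

For the equirectangular projection with φ₀ = 0 (plate carrée), h = 1 along meridians and k = sec φ along parallels.
At 70.1°: h = 1.000, k = 2.938; principal scales a = 2.938, b = 1.000.
sin(ω/2) = (a − b)/(a + b) = 1.938/3.938 = 0.4921, so ω = 2 arcsin(0.4921) ≈ 59.0°.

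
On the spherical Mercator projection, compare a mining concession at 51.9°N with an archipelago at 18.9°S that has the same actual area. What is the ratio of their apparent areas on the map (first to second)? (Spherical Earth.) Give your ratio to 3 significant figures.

2.35

Mercator areal scale is sec²φ.
At 51.9°: sec²(51.9°) = 1/0.6170² = 2.627.
At 18.9°: sec²(18.9°) = 1/0.9461² = 1.117.
Ratio = 2.627/1.117 = cos²(18.9°)/cos²(51.9°) ≈ 2.35.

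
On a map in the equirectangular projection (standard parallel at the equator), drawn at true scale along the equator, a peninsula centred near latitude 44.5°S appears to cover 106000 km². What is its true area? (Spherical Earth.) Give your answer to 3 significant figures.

75600 km²

In the plate carrée (x = Rλ, y = Rφ), meridians are true-scale (h = 1) and parallels are stretched by k = sec φ.
Areal scale = h·k = 1 × sec φ; at 44.5°, h = 1.000, k = 1.402, so h·k = 1.402.
True area = apparent / (areal scale) = 106000 / 1.402 ≈ 75600 km².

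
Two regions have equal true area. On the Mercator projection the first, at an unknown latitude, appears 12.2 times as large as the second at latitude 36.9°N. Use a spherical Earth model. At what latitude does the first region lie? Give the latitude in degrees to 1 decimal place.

On Mercator, (apparent₁)/(apparent₂) = sec²φ₁ / sec²φ₂ when true areas are equal.
cos²φ₂ / cos²φ₁ = 12.2  ⇒  cos φ₁ = cos 36.9° / √12.2 = 0.7997/3.493 = 0.2289.
φ₁ = arccos(0.2289) ≈ 76.8°.

76.8°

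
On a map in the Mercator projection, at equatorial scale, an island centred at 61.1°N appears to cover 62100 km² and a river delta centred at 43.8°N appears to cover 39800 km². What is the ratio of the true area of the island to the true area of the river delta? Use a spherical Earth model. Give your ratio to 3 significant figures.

0.700

On Mercator the areal scale is sec²φ, so true area = apparent × cos²φ.
True area of island: 62100 × cos²(61.1°) = 62100 × 0.2336 = 14500 km².
True area of river delta: 39800 × cos²(43.8°) = 39800 × 0.5209 = 20730 km².
Ratio = 14500 / 20730 ≈ 0.700.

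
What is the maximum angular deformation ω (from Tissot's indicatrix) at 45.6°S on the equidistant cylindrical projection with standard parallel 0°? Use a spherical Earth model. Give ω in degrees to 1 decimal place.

20.4°

For the equirectangular projection with φ₀ = 0 (plate carrée), h = 1 along meridians and k = sec φ along parallels.
At 45.6°: h = 1.000, k = 1.429; principal scales a = 1.429, b = 1.000.
sin(ω/2) = (a − b)/(a + b) = 0.4293/2.429 = 0.1767, so ω = 2 arcsin(0.1767) ≈ 20.4°.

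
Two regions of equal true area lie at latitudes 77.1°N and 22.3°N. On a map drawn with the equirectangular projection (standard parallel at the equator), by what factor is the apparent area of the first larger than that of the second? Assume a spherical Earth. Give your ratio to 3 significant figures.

4.14

Plate carrée maps x = Rλ, y = Rφ. The meridian scale is h = 1 and the parallel scale is k = 1/cos φ = sec φ.
Areal scale at 77.1°: h·k = 1.000 × 4.479 = 4.479.
Areal scale at 22.3°: h·k = 1.000 × 1.081 = 1.081.
Ratio = 4.479/1.081 ≈ 4.14.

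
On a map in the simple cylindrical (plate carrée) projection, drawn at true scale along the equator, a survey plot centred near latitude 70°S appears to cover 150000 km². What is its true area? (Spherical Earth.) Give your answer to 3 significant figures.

51300 km²

Plate carrée maps x = Rλ, y = Rφ. The meridian scale is h = 1 and the parallel scale is k = 1/cos φ = sec φ.
Areal scale = h·k = 1 × sec φ; at 70°, h = 1.000, k = 2.924, so h·k = 2.924.
True area = apparent / (areal scale) = 150000 / 2.924 ≈ 51300 km².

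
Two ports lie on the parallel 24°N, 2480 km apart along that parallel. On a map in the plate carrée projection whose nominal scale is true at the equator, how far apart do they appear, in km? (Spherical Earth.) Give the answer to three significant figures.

For the equirectangular projection with φ₀ = 0 (plate carrée), h = 1 along meridians and k = sec φ along parallels.
Along the parallel, k = sec 24° = 1/0.9135 = 1.095.
Map distance = 2480 × 1.095 ≈ 2710 km.

2710 km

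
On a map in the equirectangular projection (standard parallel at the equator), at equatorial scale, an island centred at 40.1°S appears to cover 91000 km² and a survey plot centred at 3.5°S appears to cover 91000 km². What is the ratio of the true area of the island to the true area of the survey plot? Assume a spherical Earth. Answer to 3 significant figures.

On the plate carrée, areal scale = h·k = 1 × sec φ, so true area = apparent × cos φ.
True area of island: 91000 × cos(40.1°) = 91000 × 0.7649 = 69610 km².
True area of survey plot: 91000 × cos(3.5°) = 91000 × 0.9981 = 90830 km².
Ratio = 69610 / 90830 ≈ 0.766.

0.766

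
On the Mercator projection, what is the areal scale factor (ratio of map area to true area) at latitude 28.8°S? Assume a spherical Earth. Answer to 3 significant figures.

The Mercator projection is conformal; its linear scale factor is the same in every direction and equals sec φ = 1/cos φ.
Areal scale = k² = sec²φ = 1/cos²(28.8°) = 1/0.8763² = 1.302.

1.30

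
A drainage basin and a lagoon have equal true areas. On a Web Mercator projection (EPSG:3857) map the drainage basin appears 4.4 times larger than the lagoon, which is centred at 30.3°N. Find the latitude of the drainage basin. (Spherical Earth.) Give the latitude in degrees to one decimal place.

Mercator areal scale is sec²φ, so apparent-area ratio = sec²φ₁ / sec²φ₂ = cos²φ₂ / cos²φ₁.
cos²φ₂ / cos²φ₁ = 4.4  ⇒  cos φ₁ = cos 30.3° / √4.4 = 0.8634/2.098 = 0.4116.
φ₁ = arccos(0.4116) ≈ 65.7°.

65.7°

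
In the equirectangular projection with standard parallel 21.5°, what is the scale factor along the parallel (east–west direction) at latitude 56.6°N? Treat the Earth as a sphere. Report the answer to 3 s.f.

The equidistant cylindrical projection with φ₀ = 21.5° has h = 1 (meridians true) and k = cos φ₀ / cos φ along parallels.
k = cos 21.5° / cos 56.6° = 0.9304/0.5505 = 1.690.

1.69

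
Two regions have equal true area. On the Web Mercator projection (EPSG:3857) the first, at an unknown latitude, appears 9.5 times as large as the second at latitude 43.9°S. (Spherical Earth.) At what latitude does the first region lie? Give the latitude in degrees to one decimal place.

On Mercator, (apparent₁)/(apparent₂) = sec²φ₁ / sec²φ₂ when true areas are equal.
cos²φ₂ / cos²φ₁ = 9.5  ⇒  cos φ₁ = cos 43.9° / √9.5 = 0.7206/3.082 = 0.2338.
φ₁ = arccos(0.2338) ≈ 76.5°.

76.5°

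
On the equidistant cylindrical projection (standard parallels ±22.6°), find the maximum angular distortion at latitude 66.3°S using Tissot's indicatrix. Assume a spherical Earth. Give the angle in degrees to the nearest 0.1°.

The equidistant cylindrical projection with φ₀ = 22.6° has h = 1 (meridians true) and k = cos φ₀ / cos φ along parallels.
At 66.3°: h = 1.000, k = 2.297; principal scales a = 2.297, b = 1.000.
sin(ω/2) = (a − b)/(a + b) = 1.297/3.297 = 0.3934, so ω = 2 arcsin(0.3934) ≈ 46.3°.

46.3°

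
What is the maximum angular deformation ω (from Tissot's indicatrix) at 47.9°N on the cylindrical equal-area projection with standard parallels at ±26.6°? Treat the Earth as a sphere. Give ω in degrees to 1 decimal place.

A cylindrical equal-area projection with standard parallel φ₀ has meridian scale h = cos φ / cos φ₀ and parallel scale k = cos φ₀ / cos φ (so areas are preserved, h·k = 1).
At 47.9°: h = 0.7498, k = 1.334; principal scales a = 1.334, b = 0.7498.
sin(ω/2) = (a − b)/(a + b) = 0.5839/2.083 = 0.2803, so ω = 2 arcsin(0.2803) ≈ 32.6°.

32.6°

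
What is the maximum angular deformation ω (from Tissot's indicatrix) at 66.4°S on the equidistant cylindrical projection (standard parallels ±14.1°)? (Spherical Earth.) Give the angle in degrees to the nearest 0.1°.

In the equirectangular projection with standard parallel φ₀ = 14.1° (x = Rλ cos φ₀, y = Rφ), meridians are true-scale (h = 1) and the parallel scale is k = cos φ₀ / cos φ.
At 66.4°: h = 1.000, k = 2.423; principal scales a = 2.423, b = 1.000.
sin(ω/2) = (a − b)/(a + b) = 1.423/3.423 = 0.4156, so ω = 2 arcsin(0.4156) ≈ 49.1°.

49.1°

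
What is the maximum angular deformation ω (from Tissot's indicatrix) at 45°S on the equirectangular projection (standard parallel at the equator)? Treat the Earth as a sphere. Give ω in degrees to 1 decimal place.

In the plate carrée (x = Rλ, y = Rφ), meridians are true-scale (h = 1) and parallels are stretched by k = sec φ.
At 45°: h = 1.000, k = 1.414; principal scales a = 1.414, b = 1.000.
sin(ω/2) = (a − b)/(a + b) = 0.4142/2.414 = 0.1716, so ω = 2 arcsin(0.1716) ≈ 19.8°.

19.8°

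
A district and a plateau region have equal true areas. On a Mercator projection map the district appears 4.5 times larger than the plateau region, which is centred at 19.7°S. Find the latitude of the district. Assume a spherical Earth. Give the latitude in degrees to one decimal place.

63.7°

Mercator areal scale is sec²φ, so apparent-area ratio = sec²φ₁ / sec²φ₂ = cos²φ₂ / cos²φ₁.
cos²φ₂ / cos²φ₁ = 4.5  ⇒  cos φ₁ = cos 19.7° / √4.5 = 0.9415/2.121 = 0.4438.
φ₁ = arccos(0.4438) ≈ 63.7°.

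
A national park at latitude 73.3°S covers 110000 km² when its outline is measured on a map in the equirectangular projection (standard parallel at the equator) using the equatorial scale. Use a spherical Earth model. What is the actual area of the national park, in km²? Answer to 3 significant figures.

Plate carrée maps x = Rλ, y = Rφ. The meridian scale is h = 1 and the parallel scale is k = 1/cos φ = sec φ.
Areal scale = h·k = 1 × sec φ; at 73.3°, h = 1.000, k = 3.480, so h·k = 3.480.
True area = apparent / (areal scale) = 110000 / 3.480 ≈ 31600 km².

31600 km²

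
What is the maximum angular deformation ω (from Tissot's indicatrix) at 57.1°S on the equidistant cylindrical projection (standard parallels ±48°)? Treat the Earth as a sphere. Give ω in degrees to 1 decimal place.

The equidistant cylindrical projection with φ₀ = 48° has h = 1 (meridians true) and k = cos φ₀ / cos φ along parallels.
At 57.1°: h = 1.000, k = 1.232; principal scales a = 1.232, b = 1.000.
sin(ω/2) = (a − b)/(a + b) = 0.2319/2.232 = 0.1039, so ω = 2 arcsin(0.1039) ≈ 11.9°.

11.9°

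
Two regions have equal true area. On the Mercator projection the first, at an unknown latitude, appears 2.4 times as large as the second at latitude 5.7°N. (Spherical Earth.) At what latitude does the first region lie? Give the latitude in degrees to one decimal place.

For equal true areas on Mercator, apparent areas scale as sec²φ, so the ratio is cos²φ₂ / cos²φ₁.
cos²φ₂ / cos²φ₁ = 2.4  ⇒  cos φ₁ = cos 5.7° / √2.4 = 0.9951/1.549 = 0.6423.
φ₁ = arccos(0.6423) ≈ 50.0°.

50.0°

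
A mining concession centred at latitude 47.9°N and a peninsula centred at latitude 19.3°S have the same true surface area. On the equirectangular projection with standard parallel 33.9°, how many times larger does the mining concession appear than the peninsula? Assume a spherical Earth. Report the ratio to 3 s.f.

With standard parallel φ₀ = 33.9°, the equirectangular projection gives x = Rλ cos φ₀, y = Rφ, so h = 1 and k = cos 33.9° / cos φ.
Areal scale at 47.9°: h·k = 1.000 × 1.238 = 1.238.
Areal scale at 19.3°: h·k = 1.000 × 0.8794 = 0.8794.
Ratio = 1.238/0.8794 ≈ 1.41.

1.41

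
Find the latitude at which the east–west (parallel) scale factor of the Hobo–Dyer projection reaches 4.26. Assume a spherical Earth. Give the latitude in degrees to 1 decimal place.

79.3°

Hobo–Dyer is a cylindrical equal-area projection with standard parallels at ±37.5°. A cylindrical equal-area projection with standard parallel φ₀ has meridian scale h = cos φ / cos φ₀ and parallel scale k = cos φ₀ / cos φ (so areas are preserved, h·k = 1).
k = cos φ₀ / cos φ = 4.26  ⇒  cos φ = cos 37.5° / 4.26 = 0.1862.
φ = arccos(0.1862) ≈ 79.3°.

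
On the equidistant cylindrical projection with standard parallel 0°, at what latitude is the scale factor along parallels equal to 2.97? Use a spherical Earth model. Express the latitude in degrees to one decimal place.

70.3°

Plate carrée: h = 1, k = sec φ along parallels.
sec φ = 2.97  ⇒  cos φ = 0.3367  ⇒  φ ≈ 70.3°.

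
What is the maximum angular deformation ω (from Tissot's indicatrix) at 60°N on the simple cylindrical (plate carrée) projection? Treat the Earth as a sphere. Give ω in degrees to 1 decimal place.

For the equirectangular projection with φ₀ = 0 (plate carrée), h = 1 along meridians and k = sec φ along parallels.
At 60°: h = 1.000, k = 2.000; principal scales a = 2.000, b = 1.000.
sin(ω/2) = (a − b)/(a + b) = 1.0000/3.000 = 0.3333, so ω = 2 arcsin(0.3333) ≈ 38.9°.

38.9°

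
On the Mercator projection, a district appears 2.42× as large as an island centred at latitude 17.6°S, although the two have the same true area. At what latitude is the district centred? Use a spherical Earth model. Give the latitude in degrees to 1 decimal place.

Mercator areal scale is sec²φ, so apparent-area ratio = sec²φ₁ / sec²φ₂ = cos²φ₂ / cos²φ₁.
cos²φ₂ / cos²φ₁ = 2.42  ⇒  cos φ₁ = cos 17.6° / √2.42 = 0.9532/1.556 = 0.6127.
φ₁ = arccos(0.6127) ≈ 52.2°.

52.2°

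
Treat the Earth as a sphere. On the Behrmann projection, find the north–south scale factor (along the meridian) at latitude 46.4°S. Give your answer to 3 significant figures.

0.796

Behrmann is a cylindrical equal-area projection with standard parallels at ±30°. Cylindrical equal-area (φ₀ = 30°): h = cos φ / cos 30° along meridians, k = cos 30° / cos φ along parallels; h·k = 1.
h = cos 46.4° / cos 30° = 0.6896/0.8660 = 0.7963.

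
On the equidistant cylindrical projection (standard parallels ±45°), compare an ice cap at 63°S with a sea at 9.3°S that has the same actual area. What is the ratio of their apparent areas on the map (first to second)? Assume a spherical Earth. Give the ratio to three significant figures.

In the equirectangular projection with standard parallel φ₀ = 45° (x = Rλ cos φ₀, y = Rφ), meridians are true-scale (h = 1) and the parallel scale is k = cos φ₀ / cos φ.
Areal scale at 63°: h·k = 1.000 × 1.558 = 1.558.
Areal scale at 9.3°: h·k = 1.000 × 0.7165 = 0.7165.
Ratio = 1.558/0.7165 ≈ 2.17.

2.17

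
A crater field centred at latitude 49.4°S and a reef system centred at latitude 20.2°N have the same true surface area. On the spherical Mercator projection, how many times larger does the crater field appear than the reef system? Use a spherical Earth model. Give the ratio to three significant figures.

Mercator areal scale is sec²φ.
At 49.4°: sec²(49.4°) = 1/0.6508² = 2.361.
At 20.2°: sec²(20.2°) = 1/0.9385² = 1.135.
Ratio = 2.361/1.135 = cos²(20.2°)/cos²(49.4°) ≈ 2.08.

2.08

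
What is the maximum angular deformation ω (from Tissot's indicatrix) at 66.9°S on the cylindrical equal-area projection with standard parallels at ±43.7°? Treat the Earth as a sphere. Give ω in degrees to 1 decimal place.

For cylindrical equal-area with standard parallel φ₀, h = cos φ / cos φ₀ and k = cos φ₀ / cos φ, so h·k = 1.
At 66.9°: h = 0.5427, k = 1.843; principal scales a = 1.843, b = 0.5427.
sin(ω/2) = (a − b)/(a + b) = 1.300/2.385 = 0.5450, so ω = 2 arcsin(0.5450) ≈ 66.0°.

66.0°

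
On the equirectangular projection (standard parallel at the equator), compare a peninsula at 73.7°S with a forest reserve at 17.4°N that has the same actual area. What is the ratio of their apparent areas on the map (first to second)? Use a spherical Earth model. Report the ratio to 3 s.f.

3.40

Plate carrée maps x = Rλ, y = Rφ. The meridian scale is h = 1 and the parallel scale is k = 1/cos φ = sec φ.
Areal scale at 73.7°: h·k = 1.000 × 3.563 = 3.563.
Areal scale at 17.4°: h·k = 1.000 × 1.048 = 1.048.
Ratio = 3.563/1.048 ≈ 3.40.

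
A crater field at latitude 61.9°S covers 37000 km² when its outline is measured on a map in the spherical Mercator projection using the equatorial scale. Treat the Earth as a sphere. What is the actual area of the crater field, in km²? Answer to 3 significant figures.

8210 km²

Mercator is conformal, so the point scale is isotropic: h = k = sec φ = 1/cos φ.
Areal scale = k² = sec²φ = 1/cos²(61.9°) = 1/0.4710² = 4.508.
True area = apparent / (areal scale) = 37000 / 4.508 ≈ 8210 km².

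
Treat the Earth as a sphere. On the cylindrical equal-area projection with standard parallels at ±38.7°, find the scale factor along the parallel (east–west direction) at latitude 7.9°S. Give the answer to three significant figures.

A cylindrical equal-area projection with standard parallel φ₀ has meridian scale h = cos φ / cos φ₀ and parallel scale k = cos φ₀ / cos φ (so areas are preserved, h·k = 1).
k = cos 38.7° / cos 7.9° = 0.7804/0.9905 = 0.7879.

0.788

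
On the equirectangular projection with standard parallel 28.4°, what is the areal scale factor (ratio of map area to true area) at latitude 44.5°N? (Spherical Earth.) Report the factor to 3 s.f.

1.23

With standard parallel φ₀ = 28.4°, the equirectangular projection gives x = Rλ cos φ₀, y = Rφ, so h = 1 and k = cos 28.4° / cos φ.
Areal scale = h·k = 1 × cos φ₀ / cos φ; at 44.5°, h = 1.000, k = 1.233, so h·k = 1.233.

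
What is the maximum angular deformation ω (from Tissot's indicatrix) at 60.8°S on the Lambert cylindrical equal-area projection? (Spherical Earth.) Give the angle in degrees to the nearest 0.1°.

76.0°

The Lambert cylindrical equal-area projection is the cylindrical equal-area projection with its standard parallel at the equator (φ₀ = 0). Cylindrical equal-area (φ₀ = 0°): h = cos φ / cos 0° along meridians, k = cos 0° / cos φ along parallels; h·k = 1.
At 60.8°: h = 0.4879, k = 2.050; principal scales a = 2.050, b = 0.4879.
sin(ω/2) = (a − b)/(a + b) = 1.562/2.538 = 0.6155, so ω = 2 arcsin(0.6155) ≈ 76.0°.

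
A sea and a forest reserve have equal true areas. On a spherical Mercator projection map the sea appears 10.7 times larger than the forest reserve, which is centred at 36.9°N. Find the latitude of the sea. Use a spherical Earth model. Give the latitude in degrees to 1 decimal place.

75.8°

Mercator areal scale is sec²φ, so apparent-area ratio = sec²φ₁ / sec²φ₂ = cos²φ₂ / cos²φ₁.
cos²φ₂ / cos²φ₁ = 10.7  ⇒  cos φ₁ = cos 36.9° / √10.7 = 0.7997/3.271 = 0.2445.
φ₁ = arccos(0.2445) ≈ 75.8°.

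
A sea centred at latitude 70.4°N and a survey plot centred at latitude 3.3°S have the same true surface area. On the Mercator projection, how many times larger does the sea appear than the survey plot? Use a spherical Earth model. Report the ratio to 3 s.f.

8.86

Mercator areal scale is sec²φ.
At 70.4°: sec²(70.4°) = 1/0.3355² = 8.887.
At 3.3°: sec²(3.3°) = 1/0.9983² = 1.003.
Ratio = 8.887/1.003 = cos²(3.3°)/cos²(70.4°) ≈ 8.86.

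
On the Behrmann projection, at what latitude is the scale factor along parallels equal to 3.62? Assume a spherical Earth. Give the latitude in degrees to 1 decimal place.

76.2°

The Behrmann projection is cylindrical equal-area with φ₀ = 30°. Cylindrical equal-area (φ₀ = 30°): h = cos φ / cos 30° along meridians, k = cos 30° / cos φ along parallels; h·k = 1.
k = cos φ₀ / cos φ = 3.62  ⇒  cos φ = cos 30° / 3.62 = 0.2392.
φ = arccos(0.2392) ≈ 76.2°.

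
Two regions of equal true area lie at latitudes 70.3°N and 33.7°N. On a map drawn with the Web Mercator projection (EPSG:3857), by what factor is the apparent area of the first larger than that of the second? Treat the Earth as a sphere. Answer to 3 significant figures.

6.09

Mercator areal scale is sec²φ.
At 70.3°: sec²(70.3°) = 1/0.3371² = 8.800.
At 33.7°: sec²(33.7°) = 1/0.8320² = 1.445.
Ratio = 8.800/1.445 = cos²(33.7°)/cos²(70.3°) ≈ 6.09.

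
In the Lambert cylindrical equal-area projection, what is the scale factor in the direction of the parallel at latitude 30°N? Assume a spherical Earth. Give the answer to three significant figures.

1.15

The Lambert cylindrical equal-area projection is the cylindrical equal-area projection with its standard parallel at the equator (φ₀ = 0). A cylindrical equal-area projection with standard parallel φ₀ has meridian scale h = cos φ / cos φ₀ and parallel scale k = cos φ₀ / cos φ (so areas are preserved, h·k = 1).
k = cos 0° / cos 30° = 1.000/0.8660 = 1.155.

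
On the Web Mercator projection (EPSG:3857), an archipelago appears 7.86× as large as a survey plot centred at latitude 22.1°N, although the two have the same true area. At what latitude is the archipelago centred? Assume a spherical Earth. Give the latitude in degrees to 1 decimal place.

On Mercator, (apparent₁)/(apparent₂) = sec²φ₁ / sec²φ₂ when true areas are equal.
cos²φ₂ / cos²φ₁ = 7.86  ⇒  cos φ₁ = cos 22.1° / √7.86 = 0.9265/2.804 = 0.3305.
φ₁ = arccos(0.3305) ≈ 70.7°.

70.7°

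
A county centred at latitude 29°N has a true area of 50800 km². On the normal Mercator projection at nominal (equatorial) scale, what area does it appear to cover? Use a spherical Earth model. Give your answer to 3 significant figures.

For Mercator, h = k = sec φ (a conformal cylindrical projection has a single point scale, 1/cos φ).
Areal scale = k² = sec²φ = 1/cos²(29°) = 1/0.8746² = 1.307.
Apparent area = 50800 × 1.307 ≈ 66400 km².

66400 km²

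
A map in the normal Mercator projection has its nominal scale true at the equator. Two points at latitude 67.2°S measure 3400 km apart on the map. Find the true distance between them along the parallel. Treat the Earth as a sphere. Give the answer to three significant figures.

1320 km

The Mercator projection is conformal; its linear scale factor is the same in every direction and equals sec φ = 1/cos φ.
Along the parallel at 67.2°, map distances are exaggerated by k = sec 67.2° = 2.581.
True distance = 3400 / 2.581 = 3400 × cos 67.2° ≈ 1320 km.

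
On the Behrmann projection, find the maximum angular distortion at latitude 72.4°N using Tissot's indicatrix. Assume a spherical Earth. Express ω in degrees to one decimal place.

The Behrmann projection is cylindrical equal-area with φ₀ = 30°. Cylindrical equal-area (φ₀ = 30°): h = cos φ / cos 30° along meridians, k = cos 30° / cos φ along parallels; h·k = 1.
At 72.4°: h = 0.3491, k = 2.864; principal scales a = 2.864, b = 0.3491.
sin(ω/2) = (a − b)/(a + b) = 2.515/3.213 = 0.7827, so ω = 2 arcsin(0.7827) ≈ 103.0°.

103.0°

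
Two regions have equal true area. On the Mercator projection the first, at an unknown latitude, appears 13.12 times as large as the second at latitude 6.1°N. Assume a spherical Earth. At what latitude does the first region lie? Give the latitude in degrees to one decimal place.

On Mercator, (apparent₁)/(apparent₂) = sec²φ₁ / sec²φ₂ when true areas are equal.
cos²φ₂ / cos²φ₁ = 13.12  ⇒  cos φ₁ = cos 6.1° / √13.12 = 0.9943/3.622 = 0.2745.
φ₁ = arccos(0.2745) ≈ 74.1°.

74.1°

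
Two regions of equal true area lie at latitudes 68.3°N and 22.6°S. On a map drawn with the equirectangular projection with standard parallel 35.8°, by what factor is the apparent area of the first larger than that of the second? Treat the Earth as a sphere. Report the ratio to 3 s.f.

With standard parallel φ₀ = 35.8°, the equirectangular projection gives x = Rλ cos φ₀, y = Rφ, so h = 1 and k = cos 35.8° / cos φ.
Areal scale at 68.3°: h·k = 1.000 × 2.194 = 2.194.
Areal scale at 22.6°: h·k = 1.000 × 0.8785 = 0.8785.
Ratio = 2.194/0.8785 ≈ 2.50.

2.50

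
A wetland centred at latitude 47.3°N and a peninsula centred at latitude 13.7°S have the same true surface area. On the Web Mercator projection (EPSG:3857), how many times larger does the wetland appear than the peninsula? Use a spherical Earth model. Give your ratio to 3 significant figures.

Mercator areal scale is sec²φ.
At 47.3°: sec²(47.3°) = 1/0.6782² = 2.174.
At 13.7°: sec²(13.7°) = 1/0.9715² = 1.059.
Ratio = 2.174/1.059 = cos²(13.7°)/cos²(47.3°) ≈ 2.05.

2.05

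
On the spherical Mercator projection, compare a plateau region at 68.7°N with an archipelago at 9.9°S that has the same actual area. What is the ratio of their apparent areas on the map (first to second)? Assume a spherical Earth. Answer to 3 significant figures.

On Mercator, area is exaggerated by sec²φ = 1/cos²φ.
At 68.7°: sec²(68.7°) = 1/0.3633² = 7.579.
At 9.9°: sec²(9.9°) = 1/0.9851² = 1.030.
Ratio = 7.579/1.030 = cos²(9.9°)/cos²(68.7°) ≈ 7.35.

7.35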